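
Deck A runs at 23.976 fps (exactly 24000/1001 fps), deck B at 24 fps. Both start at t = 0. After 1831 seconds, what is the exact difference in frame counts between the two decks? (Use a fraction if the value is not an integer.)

43944/1001 frames

A emits 24000/1001 × 1831 = 43944000/1001 frames; B emits 24 × 1831 = 43944.
Difference = 43944/1001 frames (≈ 43.9001); B is ahead of A.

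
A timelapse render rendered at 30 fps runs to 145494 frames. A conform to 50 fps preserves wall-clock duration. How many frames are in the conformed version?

Frames at target rate = 145494 × (50) / (30) = 242490.

242490 frames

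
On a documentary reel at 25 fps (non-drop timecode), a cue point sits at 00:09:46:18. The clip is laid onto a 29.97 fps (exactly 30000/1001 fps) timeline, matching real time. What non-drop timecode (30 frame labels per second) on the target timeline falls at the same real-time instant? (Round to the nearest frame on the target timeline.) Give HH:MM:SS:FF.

00:09:46:04

Source frame index: (0×3600 + 9×60 + 46) × 25 + 18 = 14668.
Real time: 14668 / (25) = 14668/25 s.
Target frame: (14668/25) × (30000/1001) = 17601600/1001 ≈ 17584.016 → 17584.
At 30 labels/s: frame 17584 → 00:09:46:04.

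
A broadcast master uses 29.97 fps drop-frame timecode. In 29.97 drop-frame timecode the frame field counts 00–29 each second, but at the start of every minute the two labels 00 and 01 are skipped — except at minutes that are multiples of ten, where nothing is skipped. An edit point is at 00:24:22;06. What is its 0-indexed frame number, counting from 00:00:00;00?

As if non-drop at 30 labels/s: (0 × 3600 + 24 × 60 + 22) × 30 + 6 = 43866.
Minute boundaries passed: 24; those not divisible by 10: 24 − 2 = 22; dropped labels = 2 × 22 = 44.
Actual frame index = 43866 − 44 = 43822.

43822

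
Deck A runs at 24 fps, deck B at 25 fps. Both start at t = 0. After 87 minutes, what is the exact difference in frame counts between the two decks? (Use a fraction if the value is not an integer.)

5220 frames

87 min = 5220 s.
A emits 24 × 5220 = 125280 frames; B emits 25 × 5220 = 130500.
Difference = 5220 frames; B is ahead of A.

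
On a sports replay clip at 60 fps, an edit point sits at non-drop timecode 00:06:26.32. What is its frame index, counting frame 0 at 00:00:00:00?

23192

Total seconds to the label: (0 × 3600 + 6 × 60 + 26) = 386.
Frame index = 386 × 60 + 32 = 23192.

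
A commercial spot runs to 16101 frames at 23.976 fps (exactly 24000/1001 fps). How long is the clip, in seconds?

Running time = 16101 / (24000/1001) = 671.545875 s.

671.545875 seconds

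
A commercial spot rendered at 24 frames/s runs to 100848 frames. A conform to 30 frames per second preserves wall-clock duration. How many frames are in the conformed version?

Target frames = source frames × (target rate / source rate) = 100848 × (30)/(24) = 100848 × 5/4 = 126060.

126060 frames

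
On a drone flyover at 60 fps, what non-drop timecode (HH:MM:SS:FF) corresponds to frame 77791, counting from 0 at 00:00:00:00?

00:21:36:31

77791 ÷ 60 = 1296 full seconds, remainder 31 frames.
1296 s = 0 h 21 min 36 s.
Timecode: 00:21:36:31.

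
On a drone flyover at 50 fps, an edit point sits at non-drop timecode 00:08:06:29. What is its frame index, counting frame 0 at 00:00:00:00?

frame 24329

Total seconds to the label: (0 × 3600 + 8 × 60 + 6) = 486.
Frame index = 486 × 50 + 29 = 24329.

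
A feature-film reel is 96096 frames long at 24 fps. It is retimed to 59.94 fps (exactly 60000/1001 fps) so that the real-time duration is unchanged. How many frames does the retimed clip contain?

Target frames = source frames × (target rate / source rate) = 96096 × (60000/1001)/(24) = 96096 × 2500/1001 = 240000.

240000 frames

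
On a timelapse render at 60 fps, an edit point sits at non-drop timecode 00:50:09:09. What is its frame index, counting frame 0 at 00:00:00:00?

Total seconds to the label: (0 × 3600 + 50 × 60 + 9) = 3009.
Frame index = 3009 × 60 + 9 = 180549.

frame 180549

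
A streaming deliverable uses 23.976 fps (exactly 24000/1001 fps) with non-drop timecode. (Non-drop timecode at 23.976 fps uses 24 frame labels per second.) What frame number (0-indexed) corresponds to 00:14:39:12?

frame 21108

Total seconds to the label: (0 × 3600 + 14 × 60 + 39) = 879.
Frame index = 879 × 24 + 12 = 21108.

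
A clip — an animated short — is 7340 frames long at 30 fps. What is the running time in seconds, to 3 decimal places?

Running time = 7340 × 1/30 = 734/3 s ≈ 244.667 s.

244.667 seconds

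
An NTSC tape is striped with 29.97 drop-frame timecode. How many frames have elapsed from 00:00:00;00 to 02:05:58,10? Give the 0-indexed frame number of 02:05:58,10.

226524

As if non-drop at 30 labels/s: (2 × 3600 + 5 × 60 + 58) × 30 + 10 = 226750.
Minute boundaries passed: 125; those not divisible by 10: 125 − 12 = 113; dropped labels = 2 × 113 = 226.
Actual frame index = 226750 − 226 = 226524.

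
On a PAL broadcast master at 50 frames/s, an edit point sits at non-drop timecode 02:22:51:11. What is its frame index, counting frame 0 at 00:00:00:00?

Total seconds to the label: (2 × 3600 + 22 × 60 + 51) = 8571.
Frame index = 8571 × 50 + 11 = 428561.

frame 428561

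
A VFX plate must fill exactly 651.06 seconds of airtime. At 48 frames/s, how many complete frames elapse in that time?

31250 frames

Frames = 651.06 × 48 = 781272/25 ≈ 31250.8800.
Complete frames: 31250.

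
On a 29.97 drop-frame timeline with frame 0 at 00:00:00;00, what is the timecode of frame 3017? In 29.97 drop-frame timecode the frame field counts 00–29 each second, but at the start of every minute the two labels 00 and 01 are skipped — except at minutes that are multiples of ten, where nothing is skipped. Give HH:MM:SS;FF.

Each 10-minute DF block holds 10 × 60 × 30 − 9 × 2 = 17982 frames. 3017 ÷ 17982 → 0 full blocks, remainder 3017.
Within the partial block the first minute is 1800 frames and each further minute 1798, so 1 further minute boundary passed. Total skipped labels = 18 × 0 + 2 × 1 = 2.
Non-drop label index = 3017 + 2 = 3019; at 30 labels/s that is 00:01:40:19, i.e. DF 00:01:40;19.

00:01:40;19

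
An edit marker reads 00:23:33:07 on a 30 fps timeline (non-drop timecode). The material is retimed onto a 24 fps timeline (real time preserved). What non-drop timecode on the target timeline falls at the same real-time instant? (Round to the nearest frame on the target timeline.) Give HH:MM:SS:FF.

00:23:33:06

Source frame index: (0×3600 + 23×60 + 33) × 30 + 7 = 42397.
Real time: 42397 / (30) = 42397/30 s.
Target frame: (42397/30) × (24) = 169588/5 ≈ 33917.600 → 33918.
At 24 labels/s: frame 33918 → 00:23:33:06.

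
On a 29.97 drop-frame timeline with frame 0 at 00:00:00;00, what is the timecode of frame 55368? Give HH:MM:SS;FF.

Each 10-minute DF block holds 10 × 60 × 30 − 9 × 2 = 17982 frames. 55368 ÷ 17982 → 3 full blocks, remainder 1422.
Within the partial block the first minute is 1800 frames and each further minute 1798, so 0 further minute boundaries passed. Total skipped labels = 18 × 3 + 2 × 0 = 54.
Non-drop label index = 55368 + 54 = 55422; at 30 labels/s that is 00:30:47:12, i.e. DF 00:30:47;12.

00:30:47;12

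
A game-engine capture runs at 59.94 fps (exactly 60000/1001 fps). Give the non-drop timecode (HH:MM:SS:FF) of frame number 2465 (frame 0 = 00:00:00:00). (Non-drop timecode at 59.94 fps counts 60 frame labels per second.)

2465 ÷ 60 = 41 full seconds, remainder 5 frames.
41 s = 0 h 0 min 41 s.
Timecode: 00:00:41:05.

00:00:41:05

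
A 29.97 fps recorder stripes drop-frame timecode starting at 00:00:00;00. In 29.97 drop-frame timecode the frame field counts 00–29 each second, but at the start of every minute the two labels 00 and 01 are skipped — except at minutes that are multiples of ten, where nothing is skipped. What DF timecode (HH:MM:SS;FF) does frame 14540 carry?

00:08:05;06

Ten DF minutes hold 17982 frames, so frame 14540 lies in block 0 (frames 0–17981) with 14540 frames into that block.
The block's first minute is 1800 frames and the rest 1798 each; 14540 frames reaches minute 8, so 0 × 18 + 8 × 2 = 16 labels have been skipped so far.
Adding those back, label number 14540 + 16 = 14556 at 30 labels/s is 485 s + 6 f = 0 h 8 min 5 s frame 6, i.e. 00:08:05;06.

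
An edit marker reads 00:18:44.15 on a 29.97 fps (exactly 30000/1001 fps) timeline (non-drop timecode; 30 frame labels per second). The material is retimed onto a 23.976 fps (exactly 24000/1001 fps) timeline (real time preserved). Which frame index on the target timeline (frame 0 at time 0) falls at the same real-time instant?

frame 26988

Source frame index: (0×3600 + 18×60 + 44) × 30 + 15 = 33735.
Real time: 33735 / (30000/1001) = 2251249/2000 s.
Target frame: (2251249/2000) × (24000/1001) = 26988.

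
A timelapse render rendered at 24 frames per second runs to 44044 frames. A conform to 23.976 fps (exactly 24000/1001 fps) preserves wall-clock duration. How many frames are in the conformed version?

Target frames = source frames × (target rate / source rate) = 44044 × (24000/1001)/(24) = 44044 × 1000/1001 = 44000.

44000 frames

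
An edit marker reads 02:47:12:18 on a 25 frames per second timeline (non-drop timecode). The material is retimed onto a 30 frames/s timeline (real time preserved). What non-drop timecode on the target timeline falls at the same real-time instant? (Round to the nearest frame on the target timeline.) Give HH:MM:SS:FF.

Source frame index: (2×3600 + 47×60 + 12) × 25 + 18 = 250818.
Real time: 250818 / (25) = 250818/25 s.
Target frame: (250818/25) × (30) = 1504908/5 ≈ 300981.600 → 300982.
At 30 labels/s: frame 300982 → 02:47:12:22.

02:47:12:22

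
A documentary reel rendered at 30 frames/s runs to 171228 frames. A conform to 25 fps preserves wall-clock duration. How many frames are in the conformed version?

Target frames = source frames × (target rate / source rate) = 171228 × (25)/(30) = 171228 × 5/6 = 142690.

142690 frames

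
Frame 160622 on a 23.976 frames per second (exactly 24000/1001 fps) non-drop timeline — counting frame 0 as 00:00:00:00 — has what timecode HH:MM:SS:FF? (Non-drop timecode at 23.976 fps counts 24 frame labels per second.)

01:51:32:14

160622 ÷ 24 = 6692 full seconds, remainder 14 frames.
6692 s = 1 h 51 min 32 s.
Timecode: 01:51:32:14.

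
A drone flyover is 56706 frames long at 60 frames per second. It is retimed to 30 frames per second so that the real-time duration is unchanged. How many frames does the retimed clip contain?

Target frames = source frames × (target rate / source rate) = 56706 × (30)/(60) = 56706 × 1/2 = 28353.

28353 frames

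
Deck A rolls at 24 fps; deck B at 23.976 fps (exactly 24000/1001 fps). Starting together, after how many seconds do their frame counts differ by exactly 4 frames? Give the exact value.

1001/6 seconds

The gap grows by |24000/1001 − 24| = 24/1001 frames per second.
Time for a 4-frame gap: 4 ÷ (24/1001) = 1001/6 s.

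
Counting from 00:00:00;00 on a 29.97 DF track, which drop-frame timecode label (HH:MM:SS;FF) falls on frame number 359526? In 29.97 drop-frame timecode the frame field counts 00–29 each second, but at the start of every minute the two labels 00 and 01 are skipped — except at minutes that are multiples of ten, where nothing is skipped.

03:19:56;06

Each 10-minute DF block holds 10 × 60 × 30 − 9 × 2 = 17982 frames. 359526 ÷ 17982 → 19 full blocks, remainder 17868.
Within the partial block the first minute is 1800 frames and each further minute 1798, so 9 further minute boundaries passed. Total skipped labels = 18 × 19 + 2 × 9 = 360.
Non-drop label index = 359526 + 360 = 359886; at 30 labels/s that is 03:19:56:06, i.e. DF 03:19:56;06.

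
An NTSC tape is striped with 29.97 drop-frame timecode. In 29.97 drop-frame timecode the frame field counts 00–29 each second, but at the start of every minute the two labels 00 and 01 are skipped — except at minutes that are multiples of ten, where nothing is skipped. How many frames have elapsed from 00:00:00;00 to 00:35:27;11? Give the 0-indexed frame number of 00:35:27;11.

63757

As if non-drop at 30 labels/s: (0 × 3600 + 35 × 60 + 27) × 30 + 11 = 63821.
Minute boundaries passed: 35; those not divisible by 10: 35 − 3 = 32; dropped labels = 2 × 32 = 64.
Actual frame index = 63821 − 64 = 63757.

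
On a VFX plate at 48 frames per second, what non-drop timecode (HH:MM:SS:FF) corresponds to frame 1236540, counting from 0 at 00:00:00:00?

1236540 ÷ 48 = 25761 full seconds, remainder 12 frames.
25761 s = 7 h 9 min 21 s.
Timecode: 07:09:21:12.

07:09:21:12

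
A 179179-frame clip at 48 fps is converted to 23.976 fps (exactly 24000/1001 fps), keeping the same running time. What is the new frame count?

Target frames = source frames × (target rate / source rate) = 179179 × (24000/1001)/(48) = 179179 × 500/1001 = 89500.

89500 frames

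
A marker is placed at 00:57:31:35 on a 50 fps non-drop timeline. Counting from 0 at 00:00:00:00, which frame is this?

Total seconds to the label: (0 × 3600 + 57 × 60 + 31) = 3451.
Frame index = 3451 × 50 + 35 = 172585.

172585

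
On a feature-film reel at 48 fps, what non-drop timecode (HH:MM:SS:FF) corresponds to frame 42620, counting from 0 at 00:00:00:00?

00:14:47:44

42620 ÷ 48 = 887 full seconds, remainder 44 frames.
887 s = 0 h 14 min 47 s.
Timecode: 00:14:47:44.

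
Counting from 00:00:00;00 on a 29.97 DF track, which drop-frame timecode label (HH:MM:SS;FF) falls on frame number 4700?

Each 10-minute DF block holds 10 × 60 × 30 − 9 × 2 = 17982 frames. 4700 ÷ 17982 → 0 full blocks, remainder 4700.
Within the partial block the first minute is 1800 frames and each further minute 1798, so 2 further minute boundaries passed. Total skipped labels = 18 × 0 + 2 × 2 = 4.
Non-drop label index = 4700 + 4 = 4704; at 30 labels/s that is 00:02:36:24, i.e. DF 00:02:36;24.

00:02:36;24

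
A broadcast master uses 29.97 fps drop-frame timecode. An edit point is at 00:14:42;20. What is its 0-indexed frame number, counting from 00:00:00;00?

26454

Complete 10-minute blocks: 1, each 17982 frames → 17982.
Remaining 4 whole minutes in the current block: 1800 + 3 × 1798 = 7194 frames.
Within the current minute: 42 × 30 + 20 − 2 = 1278 (labels ;00/;01 skipped at this minute). Total = 17982 + 7194 + 1278 = 26454.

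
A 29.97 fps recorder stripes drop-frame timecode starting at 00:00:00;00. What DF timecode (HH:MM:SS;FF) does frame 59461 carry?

00:33:04;01

Each 10-minute DF block holds 10 × 60 × 30 − 9 × 2 = 17982 frames. 59461 ÷ 17982 → 3 full blocks, remainder 5515.
Within the partial block the first minute is 1800 frames and each further minute 1798, so 3 further minute boundaries passed. Total skipped labels = 18 × 3 + 2 × 3 = 60.
Non-drop label index = 59461 + 60 = 59521; at 30 labels/s that is 00:33:04:01, i.e. DF 00:33:04;01.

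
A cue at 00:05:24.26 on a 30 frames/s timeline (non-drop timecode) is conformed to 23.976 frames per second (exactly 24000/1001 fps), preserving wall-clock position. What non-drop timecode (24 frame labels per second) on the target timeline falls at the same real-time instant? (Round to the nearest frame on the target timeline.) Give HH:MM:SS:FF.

Source frame index: (0×3600 + 5×60 + 24) × 30 + 26 = 9746.
Real time: 9746 / (30) = 4873/15 s.
Target frame: (4873/15) × (24000/1001) = 708800/91 ≈ 7789.011 → 7789.
At 24 labels/s: frame 7789 → 00:05:24:13.

00:05:24:13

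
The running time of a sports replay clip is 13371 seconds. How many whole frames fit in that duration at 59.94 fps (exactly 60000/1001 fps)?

Frames = 13371 × 60000/1001 = 802260000/1001 ≈ 801458.5415.
Complete frames: 801458.

801458 frames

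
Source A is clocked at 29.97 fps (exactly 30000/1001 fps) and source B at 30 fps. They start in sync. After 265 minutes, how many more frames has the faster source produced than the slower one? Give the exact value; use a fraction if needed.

477000/1001 frames

265 min = 15900 s.
A emits 30000/1001 × 15900 = 477000000/1001 frames; B emits 30 × 15900 = 477000.
Difference = 477000/1001 frames (≈ 476.5235); B is ahead of A.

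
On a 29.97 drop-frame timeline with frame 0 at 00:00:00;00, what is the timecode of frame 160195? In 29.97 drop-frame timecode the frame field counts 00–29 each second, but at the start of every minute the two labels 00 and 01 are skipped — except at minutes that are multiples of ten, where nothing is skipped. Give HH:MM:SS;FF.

01:29:05;07

Ten DF minutes hold 17982 frames, so frame 160195 lies in block 8 (frames 143856–161837) with 16339 frames into that block.
The block's first minute is 1800 frames and the rest 1798 each; 16339 frames reaches minute 9, so 8 × 18 + 9 × 2 = 162 labels have been skipped so far.
Adding those back, label number 160195 + 162 = 160357 at 30 labels/s is 5345 s + 7 f = 1 h 29 min 5 s frame 7, i.e. 01:29:05;07.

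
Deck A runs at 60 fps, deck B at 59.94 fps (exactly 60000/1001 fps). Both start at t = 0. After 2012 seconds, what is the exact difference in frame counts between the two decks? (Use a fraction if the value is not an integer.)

120720/1001 frames

A emits 60 × 2012 = 120720 frames; B emits 60000/1001 × 2012 = 120720000/1001.
Difference = 120720/1001 frames (≈ 120.5994); B is behind A.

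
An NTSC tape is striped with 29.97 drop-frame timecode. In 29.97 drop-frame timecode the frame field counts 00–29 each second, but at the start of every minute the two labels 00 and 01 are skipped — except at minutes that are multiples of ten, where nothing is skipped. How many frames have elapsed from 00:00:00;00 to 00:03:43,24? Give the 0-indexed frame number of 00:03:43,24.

6708

Complete 10-minute blocks: 0, each 17982 frames → 0.
Remaining 3 whole minutes in the current block: 1800 + 2 × 1798 = 5396 frames.
Within the current minute: 43 × 30 + 24 − 2 = 1312 (labels ;00/;01 skipped at this minute). Total = 0 + 5396 + 1312 = 6708.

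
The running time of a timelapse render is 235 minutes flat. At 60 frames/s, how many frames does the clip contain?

846000 frames

235 min = 14100 s.
Frames = 14100 × 60 = 846000.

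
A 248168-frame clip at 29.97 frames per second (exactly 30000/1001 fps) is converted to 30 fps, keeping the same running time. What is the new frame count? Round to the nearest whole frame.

Frames at target rate = 248168 × (30) / (30000/1001) = 31052021/125 ≈ 248416.168.
Nearest whole frame: 248416.

248416 frames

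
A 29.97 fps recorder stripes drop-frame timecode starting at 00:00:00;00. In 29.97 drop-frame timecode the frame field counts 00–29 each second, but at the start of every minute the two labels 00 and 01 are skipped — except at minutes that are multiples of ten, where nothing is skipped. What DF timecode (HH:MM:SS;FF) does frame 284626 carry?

02:38:17;02

Ten DF minutes hold 17982 frames, so frame 284626 lies in block 15 (frames 269730–287711) with 14896 frames into that block.
The block's first minute is 1800 frames and the rest 1798 each; 14896 frames reaches minute 8, so 15 × 18 + 8 × 2 = 286 labels have been skipped so far.
Adding those back, label number 284626 + 286 = 284912 at 30 labels/s is 9497 s + 2 f = 2 h 38 min 17 s frame 2, i.e. 02:38:17;02.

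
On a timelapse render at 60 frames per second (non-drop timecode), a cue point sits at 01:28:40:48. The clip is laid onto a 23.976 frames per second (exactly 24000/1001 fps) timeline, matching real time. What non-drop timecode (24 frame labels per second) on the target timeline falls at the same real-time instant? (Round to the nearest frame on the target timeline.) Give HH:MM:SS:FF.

01:28:35:12

Source frame index: (1×3600 + 28×60 + 40) × 60 + 48 = 319248.
Real time: 319248 / (60) = 26604/5 s.
Target frame: (26604/5) × (24000/1001) = 127699200/1001 ≈ 127571.628 → 127572.
At 24 labels/s: frame 127572 → 01:28:35:12.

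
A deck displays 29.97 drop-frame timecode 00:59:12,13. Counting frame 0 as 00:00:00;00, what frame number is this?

106465

As if non-drop at 30 labels/s: (0 × 3600 + 59 × 60 + 12) × 30 + 13 = 106573.
Minute boundaries passed: 59; those not divisible by 10: 59 − 5 = 54; dropped labels = 2 × 54 = 108.
Actual frame index = 106573 − 108 = 106465.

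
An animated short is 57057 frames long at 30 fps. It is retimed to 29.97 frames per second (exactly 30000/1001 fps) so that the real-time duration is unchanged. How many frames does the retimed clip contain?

57000 frames

Target frames = source frames × (target rate / source rate) = 57057 × (30000/1001)/(30) = 57057 × 1000/1001 = 57000.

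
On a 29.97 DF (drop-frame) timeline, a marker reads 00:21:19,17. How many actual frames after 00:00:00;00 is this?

38349

As if non-drop at 30 labels/s: (0 × 3600 + 21 × 60 + 19) × 30 + 17 = 38387.
Minute boundaries passed: 21; those not divisible by 10: 21 − 2 = 19; dropped labels = 2 × 19 = 38.
Actual frame index = 38387 − 38 = 38349.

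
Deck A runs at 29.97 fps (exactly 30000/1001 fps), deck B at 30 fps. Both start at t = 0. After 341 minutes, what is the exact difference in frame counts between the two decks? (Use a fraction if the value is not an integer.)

55800/91 frames

341 min = 20460 s.
A emits 30000/1001 × 20460 = 55800000/91 frames; B emits 30 × 20460 = 613800.
Difference = 55800/91 frames (≈ 613.1868); B is ahead of A.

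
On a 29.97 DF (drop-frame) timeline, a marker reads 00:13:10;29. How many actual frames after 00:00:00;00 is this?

As if non-drop at 30 labels/s: (0 × 3600 + 13 × 60 + 10) × 30 + 29 = 23729.
Minute boundaries passed: 13; those not divisible by 10: 13 − 1 = 12; dropped labels = 2 × 12 = 24.
Actual frame index = 23729 − 24 = 23705.

23705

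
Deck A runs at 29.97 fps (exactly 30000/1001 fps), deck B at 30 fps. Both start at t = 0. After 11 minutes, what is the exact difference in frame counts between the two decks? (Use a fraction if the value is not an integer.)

11 min = 660 s.
A emits 30000/1001 × 660 = 1800000/91 frames; B emits 30 × 660 = 19800.
Difference = 1800/91 frames (≈ 19.7802); B is ahead of A.

1800/91 frames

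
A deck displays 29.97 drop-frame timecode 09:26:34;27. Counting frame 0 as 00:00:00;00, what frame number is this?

As if non-drop at 30 labels/s: (9 × 3600 + 26 × 60 + 34) × 30 + 27 = 1019847.
Minute boundaries passed: 566; those not divisible by 10: 566 − 56 = 510; dropped labels = 2 × 510 = 1020.
Actual frame index = 1019847 − 1020 = 1018827.

1018827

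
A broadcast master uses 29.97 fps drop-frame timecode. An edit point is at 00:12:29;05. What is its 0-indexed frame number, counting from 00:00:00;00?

22453

As if non-drop at 30 labels/s: (0 × 3600 + 12 × 60 + 29) × 30 + 5 = 22475.
Minute boundaries passed: 12; those not divisible by 10: 12 − 1 = 11; dropped labels = 2 × 11 = 22.
Actual frame index = 22475 − 22 = 22453.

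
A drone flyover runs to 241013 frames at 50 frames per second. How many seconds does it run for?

4820.26 seconds

Running time = 241013 / (50) = 4820.26 s.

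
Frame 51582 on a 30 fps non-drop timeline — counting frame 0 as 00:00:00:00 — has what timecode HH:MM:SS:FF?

51582 ÷ 30 = 1719 full seconds, remainder 12 frames.
1719 s = 0 h 28 min 39 s.
Timecode: 00:28:39:12.

00:28:39:12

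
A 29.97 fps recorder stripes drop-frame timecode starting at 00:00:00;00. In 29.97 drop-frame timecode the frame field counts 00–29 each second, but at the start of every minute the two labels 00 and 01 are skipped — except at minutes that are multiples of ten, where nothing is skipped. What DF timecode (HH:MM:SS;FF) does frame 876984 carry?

08:07:42;02

Each 10-minute DF block holds 10 × 60 × 30 − 9 × 2 = 17982 frames. 876984 ÷ 17982 → 48 full blocks, remainder 13848.
Within the partial block the first minute is 1800 frames and each further minute 1798, so 7 further minute boundaries passed. Total skipped labels = 18 × 48 + 2 × 7 = 878.
Non-drop label index = 876984 + 878 = 877862; at 30 labels/s that is 08:07:42:02, i.e. DF 08:07:42;02.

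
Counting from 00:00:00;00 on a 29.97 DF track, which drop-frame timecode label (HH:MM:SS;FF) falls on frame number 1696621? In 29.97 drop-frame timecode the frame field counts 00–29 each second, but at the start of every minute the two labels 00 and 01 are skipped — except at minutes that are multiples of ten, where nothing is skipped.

15:43:30;19

Each 10-minute DF block holds 10 × 60 × 30 − 9 × 2 = 17982 frames. 1696621 ÷ 17982 → 94 full blocks, remainder 6313.
Within the partial block the first minute is 1800 frames and each further minute 1798, so 3 further minute boundaries passed. Total skipped labels = 18 × 94 + 2 × 3 = 1698.
Non-drop label index = 1696621 + 1698 = 1698319; at 30 labels/s that is 15:43:30:19, i.e. DF 15:43:30;19.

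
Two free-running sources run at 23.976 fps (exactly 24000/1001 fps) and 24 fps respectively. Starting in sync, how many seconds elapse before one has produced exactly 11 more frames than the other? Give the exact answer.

11011/24 seconds

The gap grows by |24 − 24000/1001| = 24/1001 frames per second.
Time for a 11-frame gap: 11 ÷ (24/1001) = 11011/24 s.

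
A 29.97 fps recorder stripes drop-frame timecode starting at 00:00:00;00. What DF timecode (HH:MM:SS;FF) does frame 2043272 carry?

18:56:17;08

Ten DF minutes hold 17982 frames, so frame 2043272 lies in block 113 (frames 2031966–2049947) with 11306 frames into that block.
The block's first minute is 1800 frames and the rest 1798 each; 11306 frames reaches minute 6, so 113 × 18 + 6 × 2 = 2046 labels have been skipped so far.
Adding those back, label number 2043272 + 2046 = 2045318 at 30 labels/s is 68177 s + 8 f = 18 h 56 min 17 s frame 8, i.e. 18:56:17;08.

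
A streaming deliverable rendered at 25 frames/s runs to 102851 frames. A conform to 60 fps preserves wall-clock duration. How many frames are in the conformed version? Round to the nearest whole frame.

Frames at target rate = 102851 × (60) / (25) = 1234212/5 ≈ 246842.400.
Nearest whole frame: 246842.

246842 frames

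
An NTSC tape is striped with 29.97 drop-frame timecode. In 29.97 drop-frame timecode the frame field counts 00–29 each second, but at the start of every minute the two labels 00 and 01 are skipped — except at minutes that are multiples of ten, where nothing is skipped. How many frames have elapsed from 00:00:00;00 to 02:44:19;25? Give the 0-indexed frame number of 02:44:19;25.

295499

Complete 10-minute blocks: 16, each 17982 frames → 287712.
Remaining 4 whole minutes in the current block: 1800 + 3 × 1798 = 7194 frames.
Within the current minute: 19 × 30 + 25 − 2 = 593 (labels ;00/;01 skipped at this minute). Total = 287712 + 7194 + 593 = 295499.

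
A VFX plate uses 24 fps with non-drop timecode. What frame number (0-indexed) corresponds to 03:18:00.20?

frame 285140

Total seconds to the label: (3 × 3600 + 18 × 60 + 0) = 11880.
Frame index = 11880 × 24 + 20 = 285140.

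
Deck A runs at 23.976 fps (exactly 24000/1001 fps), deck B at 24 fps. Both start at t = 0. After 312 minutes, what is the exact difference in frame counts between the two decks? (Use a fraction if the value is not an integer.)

34560/77 frames

312 min = 18720 s.
A emits 24000/1001 × 18720 = 34560000/77 frames; B emits 24 × 18720 = 449280.
Difference = 34560/77 frames (≈ 448.8312); B is ahead of A.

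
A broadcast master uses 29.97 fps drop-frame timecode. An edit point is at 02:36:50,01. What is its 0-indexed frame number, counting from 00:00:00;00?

282019

As if non-drop at 30 labels/s: (2 × 3600 + 36 × 60 + 50) × 30 + 1 = 282301.
Minute boundaries passed: 156; those not divisible by 10: 156 − 15 = 141; dropped labels = 2 × 141 = 282.
Actual frame index = 282301 − 282 = 282019.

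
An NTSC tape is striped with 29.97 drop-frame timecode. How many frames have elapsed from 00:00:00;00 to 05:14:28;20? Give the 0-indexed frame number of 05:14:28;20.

565494

Complete 10-minute blocks: 31, each 17982 frames → 557442.
Remaining 4 whole minutes in the current block: 1800 + 3 × 1798 = 7194 frames.
Within the current minute: 28 × 30 + 20 − 2 = 858 (labels ;00/;01 skipped at this minute). Total = 557442 + 7194 + 858 = 565494.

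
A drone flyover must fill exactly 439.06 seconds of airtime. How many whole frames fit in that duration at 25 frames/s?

10976 frames

Frames = 439.06 × 25 = 21953/2 ≈ 10976.5000.
Complete frames: 10976.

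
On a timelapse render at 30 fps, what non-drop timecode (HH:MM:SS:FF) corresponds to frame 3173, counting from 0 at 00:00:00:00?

3173 ÷ 30 = 105 full seconds, remainder 23 frames.
105 s = 0 h 1 min 45 s.
Timecode: 00:01:45:23.

00:01:45:23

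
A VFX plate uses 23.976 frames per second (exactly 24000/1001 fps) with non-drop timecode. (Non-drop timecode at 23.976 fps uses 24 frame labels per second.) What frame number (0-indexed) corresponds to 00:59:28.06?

85638

Total seconds to the label: (0 × 3600 + 59 × 60 + 28) = 3568.
Frame index = 3568 × 24 + 6 = 85638.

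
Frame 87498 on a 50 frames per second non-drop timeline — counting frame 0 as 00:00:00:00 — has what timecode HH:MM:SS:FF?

00:29:09:48

87498 ÷ 50 = 1749 full seconds, remainder 48 frames.
1749 s = 0 h 29 min 9 s.
Timecode: 00:29:09:48.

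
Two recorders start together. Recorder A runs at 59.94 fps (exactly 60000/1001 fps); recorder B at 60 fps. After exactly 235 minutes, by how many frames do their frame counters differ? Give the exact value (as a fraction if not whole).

846000/1001 frames

235 min = 14100 s.
A emits 60000/1001 × 14100 = 846000000/1001 frames; B emits 60 × 14100 = 846000.
Difference = 846000/1001 frames (≈ 845.1548); B is ahead of A.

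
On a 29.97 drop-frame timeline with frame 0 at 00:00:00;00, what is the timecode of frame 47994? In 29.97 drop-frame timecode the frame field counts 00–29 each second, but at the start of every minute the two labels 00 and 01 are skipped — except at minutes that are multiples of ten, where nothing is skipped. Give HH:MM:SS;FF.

00:26:41;12

Each 10-minute DF block holds 10 × 60 × 30 − 9 × 2 = 17982 frames. 47994 ÷ 17982 → 2 full blocks, remainder 12030.
Within the partial block the first minute is 1800 frames and each further minute 1798, so 6 further minute boundaries passed. Total skipped labels = 18 × 2 + 2 × 6 = 48.
Non-drop label index = 47994 + 48 = 48042; at 30 labels/s that is 00:26:41:12, i.e. DF 00:26:41;12.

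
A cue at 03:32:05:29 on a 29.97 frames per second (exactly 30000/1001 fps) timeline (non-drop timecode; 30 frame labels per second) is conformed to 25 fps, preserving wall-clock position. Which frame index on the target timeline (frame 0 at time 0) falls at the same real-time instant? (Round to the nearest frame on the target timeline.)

frame 318467

Source frame index: (3×3600 + 32×60 + 5) × 30 + 29 = 381779.
Real time: 381779 / (30000/1001) = 382160779/30000 s.
Target frame: (382160779/30000) × (25) = 382160779/1200 ≈ 318467.316 → 318467.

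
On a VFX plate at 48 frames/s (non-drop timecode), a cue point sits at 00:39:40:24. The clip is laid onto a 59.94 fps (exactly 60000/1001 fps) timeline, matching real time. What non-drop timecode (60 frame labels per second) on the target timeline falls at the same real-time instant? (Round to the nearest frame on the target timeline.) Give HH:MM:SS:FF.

00:39:38:07

Source frame index: (0×3600 + 39×60 + 40) × 48 + 24 = 114264.
Real time: 114264 / (48) = 4761/2 s.
Target frame: (4761/2) × (60000/1001) = 142830000/1001 ≈ 142687.313 → 142687.
At 60 labels/s: frame 142687 → 00:39:38:07.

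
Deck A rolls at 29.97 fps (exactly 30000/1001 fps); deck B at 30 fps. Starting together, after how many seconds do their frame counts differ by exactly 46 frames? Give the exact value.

The gap grows by |30 − 30000/1001| = 30/1001 frames per second.
Time for a 46-frame gap: 46 ÷ (30/1001) = 23023/15 s.

23023/15 seconds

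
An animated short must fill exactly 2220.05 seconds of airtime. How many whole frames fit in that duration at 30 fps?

66601 frames

Frames = 2220.05 × 30 = 133203/2 ≈ 66601.5000.
Complete frames: 66601.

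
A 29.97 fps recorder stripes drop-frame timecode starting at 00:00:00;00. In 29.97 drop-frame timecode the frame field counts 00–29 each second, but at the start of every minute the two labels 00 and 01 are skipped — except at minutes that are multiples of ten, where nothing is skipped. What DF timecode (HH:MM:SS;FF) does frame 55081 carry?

00:30:37;25

Each 10-minute DF block holds 10 × 60 × 30 − 9 × 2 = 17982 frames. 55081 ÷ 17982 → 3 full blocks, remainder 1135.
Within the partial block the first minute is 1800 frames and each further minute 1798, so 0 further minute boundaries passed. Total skipped labels = 18 × 3 + 2 × 0 = 54.
Non-drop label index = 55081 + 54 = 55135; at 30 labels/s that is 00:30:37:25, i.e. DF 00:30:37;25.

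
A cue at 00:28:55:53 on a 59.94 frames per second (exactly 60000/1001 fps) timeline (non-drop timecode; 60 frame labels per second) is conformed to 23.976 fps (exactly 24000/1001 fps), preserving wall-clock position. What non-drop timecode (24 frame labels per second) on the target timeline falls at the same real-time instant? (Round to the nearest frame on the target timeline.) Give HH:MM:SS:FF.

00:28:55:21

Source frame index: (0×3600 + 28×60 + 55) × 60 + 53 = 104153.
Real time: 104153 / (60000/1001) = 104257153/60000 s.
Target frame: (104257153/60000) × (24000/1001) = 208306/5 ≈ 41661.200 → 41661.
At 24 labels/s: frame 41661 → 00:28:55:21.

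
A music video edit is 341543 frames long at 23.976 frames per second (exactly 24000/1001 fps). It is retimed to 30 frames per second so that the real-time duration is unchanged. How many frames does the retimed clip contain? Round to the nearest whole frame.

Frames at target rate = 341543 × (30) / (24000/1001) = 341884543/800 ≈ 427355.679.
Nearest whole frame: 427356.

427356 frames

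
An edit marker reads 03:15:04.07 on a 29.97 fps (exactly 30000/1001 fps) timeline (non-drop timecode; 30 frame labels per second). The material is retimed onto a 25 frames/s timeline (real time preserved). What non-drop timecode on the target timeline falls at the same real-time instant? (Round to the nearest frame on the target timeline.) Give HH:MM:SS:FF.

Source frame index: (3×3600 + 15×60 + 4) × 30 + 7 = 351127.
Real time: 351127 / (30000/1001) = 351478127/30000 s.
Target frame: (351478127/30000) × (25) = 351478127/1200 ≈ 292898.439 → 292898.
At 25 labels/s: frame 292898 → 03:15:15:23.

03:15:15:23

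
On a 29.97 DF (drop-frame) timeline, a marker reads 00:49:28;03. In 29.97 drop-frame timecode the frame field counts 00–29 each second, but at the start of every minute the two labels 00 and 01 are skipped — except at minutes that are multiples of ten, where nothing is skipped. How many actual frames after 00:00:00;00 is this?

Complete 10-minute blocks: 4, each 17982 frames → 71928.
Remaining 9 whole minutes in the current block: 1800 + 8 × 1798 = 16184 frames.
Within the current minute: 28 × 30 + 3 − 2 = 841 (labels ;00/;01 skipped at this minute). Total = 71928 + 16184 + 841 = 88953.

88953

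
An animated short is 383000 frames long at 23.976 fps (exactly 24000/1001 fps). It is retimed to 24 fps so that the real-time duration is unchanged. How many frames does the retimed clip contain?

383383 frames

Target frames = source frames × (target rate / source rate) = 383000 × (24)/(24000/1001) = 383000 × 1001/1000 = 383383.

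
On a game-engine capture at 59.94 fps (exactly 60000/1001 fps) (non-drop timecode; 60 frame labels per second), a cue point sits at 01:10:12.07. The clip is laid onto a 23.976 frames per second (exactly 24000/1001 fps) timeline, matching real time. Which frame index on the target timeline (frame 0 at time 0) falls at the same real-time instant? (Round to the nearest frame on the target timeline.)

Source frame index: (1×3600 + 10×60 + 12) × 60 + 7 = 252727.
Real time: 252727 / (60000/1001) = 252979727/60000 s.
Target frame: (252979727/60000) × (24000/1001) = 505454/5 ≈ 101090.800 → 101091.

frame 101091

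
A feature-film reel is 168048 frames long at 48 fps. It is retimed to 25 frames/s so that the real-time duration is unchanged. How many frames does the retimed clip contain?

Target frames = source frames × (target rate / source rate) = 168048 × (25)/(48) = 168048 × 25/48 = 87525.

87525 frames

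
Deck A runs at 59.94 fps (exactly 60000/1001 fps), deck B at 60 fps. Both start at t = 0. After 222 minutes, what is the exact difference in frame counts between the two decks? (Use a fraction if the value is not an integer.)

222 min = 13320 s.
A emits 60000/1001 × 13320 = 799200000/1001 frames; B emits 60 × 13320 = 799200.
Difference = 799200/1001 frames (≈ 798.4016); B is ahead of A.

799200/1001 frames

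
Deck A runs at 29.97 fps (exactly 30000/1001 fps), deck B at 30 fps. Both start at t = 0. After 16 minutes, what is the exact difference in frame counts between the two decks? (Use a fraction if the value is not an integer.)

16 min = 960 s.
A emits 30000/1001 × 960 = 28800000/1001 frames; B emits 30 × 960 = 28800.
Difference = 28800/1001 frames (≈ 28.7712); B is ahead of A.

28800/1001 frames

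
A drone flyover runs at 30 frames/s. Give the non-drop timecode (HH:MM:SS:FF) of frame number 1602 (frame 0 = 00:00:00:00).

1602 ÷ 30 = 53 full seconds, remainder 12 frames.
53 s = 0 h 0 min 53 s.
Timecode: 00:00:53:12.

00:00:53:12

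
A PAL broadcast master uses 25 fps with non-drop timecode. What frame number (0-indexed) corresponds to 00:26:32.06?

Total seconds to the label: (0 × 3600 + 26 × 60 + 32) = 1592.
Frame index = 1592 × 25 + 6 = 39806.

frame 39806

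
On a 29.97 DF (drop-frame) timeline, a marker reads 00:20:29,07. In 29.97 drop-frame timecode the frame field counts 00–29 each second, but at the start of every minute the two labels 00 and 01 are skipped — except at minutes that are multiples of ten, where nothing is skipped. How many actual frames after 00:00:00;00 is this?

36841

Complete 10-minute blocks: 2, each 17982 frames → 35964.
Remaining 0 whole minutes in the current block: 0 frames.
Within the current minute: 29 × 30 + 7 = 877. Total = 35964 + 0 + 877 = 36841.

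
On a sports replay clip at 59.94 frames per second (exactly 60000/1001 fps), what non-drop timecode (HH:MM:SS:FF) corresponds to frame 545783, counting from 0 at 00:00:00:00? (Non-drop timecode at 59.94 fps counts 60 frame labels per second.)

02:31:36:23

545783 ÷ 60 = 9096 full seconds, remainder 23 frames.
9096 s = 2 h 31 min 36 s.
Timecode: 02:31:36:23.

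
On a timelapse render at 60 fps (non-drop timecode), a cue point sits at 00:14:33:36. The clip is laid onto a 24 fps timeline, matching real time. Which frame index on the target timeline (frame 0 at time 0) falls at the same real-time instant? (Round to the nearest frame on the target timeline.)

Source frame index: (0×3600 + 14×60 + 33) × 60 + 36 = 52416.
Real time: 52416 / (60) = 4368/5 s.
Target frame: (4368/5) × (24) = 104832/5 ≈ 20966.400 → 20966.

frame 20966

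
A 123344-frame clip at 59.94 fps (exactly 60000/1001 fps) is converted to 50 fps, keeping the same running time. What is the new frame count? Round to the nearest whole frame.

Frames at target rate = 123344 × (50) / (60000/1001) = 7716709/75 ≈ 102889.453.
Nearest whole frame: 102889.

102889 frames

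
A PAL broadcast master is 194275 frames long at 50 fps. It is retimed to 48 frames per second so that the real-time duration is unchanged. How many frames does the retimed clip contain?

Target frames = source frames × (target rate / source rate) = 194275 × (48)/(50) = 194275 × 24/25 = 186504.

186504 frames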